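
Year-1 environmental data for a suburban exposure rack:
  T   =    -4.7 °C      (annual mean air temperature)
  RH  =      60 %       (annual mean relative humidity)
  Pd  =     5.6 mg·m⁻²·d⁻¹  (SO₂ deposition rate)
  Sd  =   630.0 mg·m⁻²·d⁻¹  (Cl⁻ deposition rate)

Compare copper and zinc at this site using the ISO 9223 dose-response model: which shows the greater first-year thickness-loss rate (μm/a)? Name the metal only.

zinc

copper: f(T) = +0.126·(T−10) [T≤10 °C] = -1.8522
  Pd branch = 0.0053·Pd^0.26·e^(0.059·RH+f) = 0.04485 μm/a
  Cl⁻ term: 0.01025·630.0^0.27·exp(0.036·60+0.049·-4.7) = 0.4023
  sum: 0.04485 + 0.4023 → r_corr = 0.4472 μm/a
zinc: temperature factor f = +0.038·(-14.7) = -0.5586
  Pd branch = 0.0129·Pd^0.44·e^(0.046·RH+f) = 0.2488 μm/a
  Cl⁻ term: 0.0175·630.0^0.57·exp(0.008·60+0.085·-4.7) = 0.7475
  sum: 0.2488 + 0.7475 → r_corr = 0.9963 μm/a
Ordering by μm/a: zinc (0.996) > copper (0.447)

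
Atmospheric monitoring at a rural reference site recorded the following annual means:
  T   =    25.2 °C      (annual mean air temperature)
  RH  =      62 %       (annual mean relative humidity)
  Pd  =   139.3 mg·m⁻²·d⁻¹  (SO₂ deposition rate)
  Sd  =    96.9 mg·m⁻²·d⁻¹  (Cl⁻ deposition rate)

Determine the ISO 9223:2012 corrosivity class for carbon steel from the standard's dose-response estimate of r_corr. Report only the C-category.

C4

carbon steel: T>10 °C ⇒ hinge -0.054·(25.2−10) = -0.8208
  SO₂ term: 1.77·139.3^0.52·exp(0.02·62-0.8208) = 35.07
  Sd branch = 0.102·Sd^0.62·e^(0.033·RH+0.04·T) = 36.85 μm/a
  r_corr = 35.07 + 36.85 = 71.92 μm/a
ISO 9223 Table 2 (carbon steel): 50 < 71.9 ≤ 80 μm/a ⇒ C4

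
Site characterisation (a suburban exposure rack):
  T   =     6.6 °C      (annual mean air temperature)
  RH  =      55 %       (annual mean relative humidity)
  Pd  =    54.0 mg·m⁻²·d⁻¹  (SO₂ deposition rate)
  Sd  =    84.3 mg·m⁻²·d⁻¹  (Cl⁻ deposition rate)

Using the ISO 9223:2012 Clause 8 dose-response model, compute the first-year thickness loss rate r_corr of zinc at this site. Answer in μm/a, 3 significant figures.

zinc: temperature factor f = +0.038·(-3.4) = -0.1292
  sulphur-dioxide contribution → 0.8232 μm/a
  chloride contribution → 0.5963 μm/a
  total first-year rate 1.42 μm/a

r_corr = 1.42 μm/a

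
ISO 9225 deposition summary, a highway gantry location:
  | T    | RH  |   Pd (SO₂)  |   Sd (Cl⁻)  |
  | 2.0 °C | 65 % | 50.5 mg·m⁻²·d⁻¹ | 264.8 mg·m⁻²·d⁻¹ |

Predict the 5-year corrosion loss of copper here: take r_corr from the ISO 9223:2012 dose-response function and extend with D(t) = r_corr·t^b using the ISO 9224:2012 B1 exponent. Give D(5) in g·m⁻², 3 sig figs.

copper: temperature factor f = +0.126·(-8.0) = -1.0080
  sulphur-dioxide contribution → 0.2482 μm/a
  chloride contribution → 0.5293 μm/a
  total first-year rate 0.7776 μm/a
Power-law: D(5) = r_corr · 5^0.667
  D(5) = 0.7776 × 5^0.667 = 0.7776 × 2.926 = 2.275 μm
  Mass loss = 2.275 μm × 8.96 g/cm³ = 20.38 g·m⁻²

D(5) = 20.4 g·m⁻²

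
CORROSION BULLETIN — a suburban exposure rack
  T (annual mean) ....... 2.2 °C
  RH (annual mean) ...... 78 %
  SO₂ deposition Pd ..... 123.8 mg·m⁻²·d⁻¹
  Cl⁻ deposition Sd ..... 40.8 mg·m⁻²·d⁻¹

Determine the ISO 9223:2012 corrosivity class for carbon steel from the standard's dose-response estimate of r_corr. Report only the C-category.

carbon steel: T≤10 °C ⇒ hinge +0.150·(2.2−10) = -1.1700
  sulphur-dioxide contribution → 32.03 μm/a
  chloride contribution → 14.56 μm/a
  ⇒ r_corr(carbon steel) = 46.6 μm/a
ISO 9223 Table 2 (carbon steel): 25 < 46.6 ≤ 50 μm/a ⇒ C3

C3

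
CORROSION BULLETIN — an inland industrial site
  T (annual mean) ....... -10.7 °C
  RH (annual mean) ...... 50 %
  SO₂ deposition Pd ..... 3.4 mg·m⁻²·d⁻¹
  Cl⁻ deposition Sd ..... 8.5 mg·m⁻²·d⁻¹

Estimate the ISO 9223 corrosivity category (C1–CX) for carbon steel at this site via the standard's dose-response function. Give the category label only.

carbon steel: T≤10 °C ⇒ hinge +0.150·(-10.7−10) = -3.1050
  sulphur-dioxide contribution → 0.4075 μm/a
  chloride contribution → 1.305 μm/a
  total first-year rate 1.712 μm/a
Category bounds: 1.3…25 μm/a bracket r_corr ⇒ C2

C2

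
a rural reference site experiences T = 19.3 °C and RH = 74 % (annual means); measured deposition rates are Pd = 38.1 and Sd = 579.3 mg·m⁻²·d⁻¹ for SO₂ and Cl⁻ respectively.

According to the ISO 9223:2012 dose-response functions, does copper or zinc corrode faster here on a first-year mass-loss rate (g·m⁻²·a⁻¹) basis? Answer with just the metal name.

zinc

copper: T>10 °C ⇒ hinge -0.080·(19.3−10) = -0.7440
  sulphur-dioxide contribution → 0.5109 μm/a
  chloride contribution → 2.11 μm/a
  ⇒ r_corr(copper) = 2.621 μm/a
  mass loss = 2.621 μm/a × 8.96 g/cm³ = 23.49 g·m⁻²·a⁻¹
zinc: f(T) = -0.071·(T−10) [T>10 °C] = -0.6603
  sulphur-dioxide contribution → 0.9949 μm/a
  chloride contribution → 6.13 μm/a
  ⇒ r_corr(zinc) = 7.125 μm/a
  mass loss = 7.125 μm/a × 7.14 g/cm³ = 50.87 g·m⁻²·a⁻¹
Ordering by g·m⁻²·a⁻¹: zinc (50.9) > copper (23.5)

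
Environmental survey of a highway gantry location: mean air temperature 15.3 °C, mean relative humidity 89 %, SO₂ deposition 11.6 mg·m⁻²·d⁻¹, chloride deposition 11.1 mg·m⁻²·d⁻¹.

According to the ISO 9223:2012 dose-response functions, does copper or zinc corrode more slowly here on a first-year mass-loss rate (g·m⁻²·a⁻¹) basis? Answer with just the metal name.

copper: temperature factor f = -0.080·(5.3) = -0.4240
  Pd branch = 0.0053·Pd^0.26·e^(0.059·RH+f) = 1.251 μm/a
  Cl⁻ term: 0.01025·11.1^0.27·exp(0.036·89+0.049·15.3) = 1.023
  sum: 1.251 + 1.023 → r_corr = 2.275 μm/a
  mass loss = 2.275 μm/a × 8.96 g/cm³ = 20.38 g·m⁻²·a⁻¹
zinc: f(T) = -0.071·(T−10) [T>10 °C] = -0.3763
  Pd branch = 0.0129·Pd^0.44·e^(0.046·RH+f) = 1.561 μm/a
  Sd branch = 0.0175·Sd^0.57·e^(0.008·RH+0.085·T) = 0.5163 μm/a
  sum: 1.561 + 0.5163 → r_corr = 2.078 μm/a
  mass loss = 2.078 μm/a × 7.14 g/cm³ = 14.84 g·m⁻²·a⁻¹
Ordering by g·m⁻²·a⁻¹: copper (20.4) > zinc (14.8)

zinc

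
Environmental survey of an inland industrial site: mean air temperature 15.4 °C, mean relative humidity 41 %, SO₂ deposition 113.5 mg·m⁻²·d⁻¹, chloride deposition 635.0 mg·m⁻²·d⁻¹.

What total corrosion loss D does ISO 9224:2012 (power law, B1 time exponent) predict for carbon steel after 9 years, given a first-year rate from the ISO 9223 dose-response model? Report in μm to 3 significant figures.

D(9) = 237 μm

carbon steel: f(T) = -0.054·(T−10) [T>10 °C] = -0.2916
  SO₂ term: 1.77·113.5^0.52·exp(0.02·41-0.2916) = 35.16
  Cl⁻ term: 0.102·635.0^0.62·exp(0.033·41+0.04·15.4) = 39.94
  r_corr = 35.16 + 39.94 = 75.1 μm/a
Power-law: D(9) = r_corr · 9^0.523
  D(9) = 75.1 × 9^0.523 = 75.1 × 3.156 = 237 μm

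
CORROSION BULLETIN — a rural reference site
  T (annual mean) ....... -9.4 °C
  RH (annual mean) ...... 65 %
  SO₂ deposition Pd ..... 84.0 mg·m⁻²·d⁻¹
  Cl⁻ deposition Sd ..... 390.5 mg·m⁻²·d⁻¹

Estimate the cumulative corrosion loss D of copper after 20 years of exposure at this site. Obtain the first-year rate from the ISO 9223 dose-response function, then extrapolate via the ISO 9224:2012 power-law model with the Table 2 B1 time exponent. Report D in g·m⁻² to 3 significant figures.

copper: f(T) = +0.126·(T−10) [T≤10 °C] = -2.4444
  SO₂ term: 0.0053·84.0^0.26·exp(0.059·65-2.4444) = 0.06738
  Cl⁻ term: 0.01025·390.5^0.27·exp(0.036·65+0.049·-9.4) = 0.3363
  sum: 0.06738 + 0.3363 → r_corr = 0.4036 μm/a
Power-law: D(20) = r_corr · 20^0.667
  D(20) = 0.4036 × 20^0.667 = 0.4036 × 7.375 = 2.977 μm
  Mass loss = 2.977 μm × 8.96 g/cm³ = 26.67 g·m⁻²

D(20) = 26.7 g·m⁻²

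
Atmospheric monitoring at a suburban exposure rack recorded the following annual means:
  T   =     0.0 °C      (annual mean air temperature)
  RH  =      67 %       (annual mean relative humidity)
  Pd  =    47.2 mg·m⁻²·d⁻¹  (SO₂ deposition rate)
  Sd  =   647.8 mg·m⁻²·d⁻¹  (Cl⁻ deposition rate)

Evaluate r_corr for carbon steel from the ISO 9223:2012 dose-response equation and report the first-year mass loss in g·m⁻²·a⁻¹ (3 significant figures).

r_corr = 492 g·m⁻²·a⁻¹

carbon steel: f(T) = +0.150·(T−10) [T≤10 °C] = -1.5000
  sulphur-dioxide contribution → 11.19 μm/a
  chloride contribution → 51.51 μm/a
  ⇒ r_corr(carbon steel) = 62.71 μm/a
Convert to mass loss: 62.71 μm/a × 7.85 g/cm³ = 492.2 g·m⁻²·a⁻¹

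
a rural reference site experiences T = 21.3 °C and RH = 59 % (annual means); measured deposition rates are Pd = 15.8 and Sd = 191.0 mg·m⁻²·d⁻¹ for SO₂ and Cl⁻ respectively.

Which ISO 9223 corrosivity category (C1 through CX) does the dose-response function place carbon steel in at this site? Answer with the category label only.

C4

carbon steel: f(T) = -0.054·(T−10) [T>10 °C] = -0.6102
  Pd branch = 1.77·Pd^0.52·e^(0.02·RH+f) = 13.14 μm/a
  Sd branch = 0.102·Sd^0.62·e^(0.033·RH+0.04·T) = 43.49 μm/a
  sum: 13.14 + 43.49 → r_corr = 56.64 μm/a
ISO 9223 Table 2 (carbon steel): 50 < 56.6 ≤ 80 μm/a ⇒ C4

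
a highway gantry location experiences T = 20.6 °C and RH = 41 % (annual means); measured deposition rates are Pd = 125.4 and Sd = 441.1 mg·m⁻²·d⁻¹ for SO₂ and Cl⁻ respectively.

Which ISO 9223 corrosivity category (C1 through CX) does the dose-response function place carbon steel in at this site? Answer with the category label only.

C4

carbon steel: f(T) = -0.054·(T−10) [T>10 °C] = -0.5724
  Pd branch = 1.77·Pd^0.52·e^(0.02·RH+f) = 27.97 μm/a
  Cl⁻ term: 0.102·441.1^0.62·exp(0.033·41+0.04·20.6) = 39.23
  sum: 27.97 + 39.23 → r_corr = 67.2 μm/a
Category bounds: 50…80 μm/a bracket r_corr ⇒ C4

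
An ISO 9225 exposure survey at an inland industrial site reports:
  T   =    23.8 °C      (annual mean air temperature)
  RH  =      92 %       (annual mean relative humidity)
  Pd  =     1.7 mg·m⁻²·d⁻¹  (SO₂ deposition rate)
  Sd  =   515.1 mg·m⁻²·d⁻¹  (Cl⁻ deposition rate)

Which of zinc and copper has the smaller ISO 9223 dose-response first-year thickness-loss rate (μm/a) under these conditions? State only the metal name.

copper

zinc: temperature factor f = -0.071·(13.8) = -0.9798
  Pd branch = 0.0129·Pd^0.44·e^(0.046·RH+f) = 0.4211 μm/a
  Cl⁻ term: 0.0175·515.1^0.57·exp(0.008·92+0.085·23.8) = 9.706
  r_corr = 0.4211 + 9.706 = 10.13 μm/a
copper: f(T) = -0.080·(T−10) [T>10 °C] = -1.1040
  Pd branch = 0.0053·Pd^0.26·e^(0.059·RH+f) = 0.4593 μm/a
  Cl⁻ term: 0.01025·515.1^0.27·exp(0.036·92+0.049·23.8) = 4.873
  sum: 0.4593 + 4.873 → r_corr = 5.332 μm/a
Ordering by μm/a: zinc (10.1) > copper (5.33)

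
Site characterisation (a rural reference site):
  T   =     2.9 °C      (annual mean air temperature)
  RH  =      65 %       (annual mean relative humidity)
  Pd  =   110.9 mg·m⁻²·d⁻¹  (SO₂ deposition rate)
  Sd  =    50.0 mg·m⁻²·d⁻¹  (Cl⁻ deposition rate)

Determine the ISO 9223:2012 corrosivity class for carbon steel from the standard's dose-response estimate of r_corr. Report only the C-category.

C3

carbon steel: temperature factor f = +0.150·(-7.1) = -1.0650
  SO₂ term: 1.77·110.9^0.52·exp(0.02·65-1.0650) = 25.91
  Sd branch = 0.102·Sd^0.62·e^(0.033·RH+0.04·T) = 11.06 μm/a
  sum: 25.91 + 11.06 → r_corr = 36.97 μm/a
ISO 9223 Table 2 (carbon steel): 25 < 37 ≤ 50 μm/a ⇒ C3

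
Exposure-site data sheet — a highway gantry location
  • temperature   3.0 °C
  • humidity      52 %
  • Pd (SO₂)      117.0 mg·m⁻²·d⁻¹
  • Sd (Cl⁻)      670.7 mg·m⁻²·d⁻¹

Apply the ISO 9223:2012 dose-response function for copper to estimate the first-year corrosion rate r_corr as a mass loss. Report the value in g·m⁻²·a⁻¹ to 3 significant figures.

r_corr = 5.47 g·m⁻²·a⁻¹

copper: temperature factor f = +0.126·(-7.0) = -0.8820
  Pd branch = 0.0053·Pd^0.26·e^(0.059·RH+f) = 0.1627 μm/a
  Sd branch = 0.01025·Sd^0.27·e^(0.036·RH+0.049·T) = 0.4474 μm/a
  sum: 0.1627 + 0.4474 → r_corr = 0.6101 μm/a
Convert to mass loss: 0.6101 μm/a × 8.96 g/cm³ = 5.467 g·m⁻²·a⁻¹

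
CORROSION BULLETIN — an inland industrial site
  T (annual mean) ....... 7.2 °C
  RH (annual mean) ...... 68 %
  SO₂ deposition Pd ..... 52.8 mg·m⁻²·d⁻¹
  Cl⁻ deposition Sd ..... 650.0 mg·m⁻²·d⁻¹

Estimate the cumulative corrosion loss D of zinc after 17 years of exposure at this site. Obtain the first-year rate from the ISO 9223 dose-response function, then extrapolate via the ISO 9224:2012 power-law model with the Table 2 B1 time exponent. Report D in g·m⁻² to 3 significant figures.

zinc: temperature factor f = +0.038·(-2.8) = -0.1064
  SO₂ term: 0.0129·52.8^0.44·exp(0.046·68-0.1064) = 1.516
  Sd branch = 0.0175·Sd^0.57·e^(0.008·RH+0.085·T) = 2.231 μm/a
  sum: 1.516 + 2.231 → r_corr = 3.747 μm/a
Power-law: D(17) = r_corr · 17^0.813
  D(17) = 3.747 × 17^0.813 = 3.747 × 10.01 = 37.5 μm
  Mass loss = 37.5 μm × 7.14 g/cm³ = 267.8 g·m⁻²

D(17) = 268 g·m⁻²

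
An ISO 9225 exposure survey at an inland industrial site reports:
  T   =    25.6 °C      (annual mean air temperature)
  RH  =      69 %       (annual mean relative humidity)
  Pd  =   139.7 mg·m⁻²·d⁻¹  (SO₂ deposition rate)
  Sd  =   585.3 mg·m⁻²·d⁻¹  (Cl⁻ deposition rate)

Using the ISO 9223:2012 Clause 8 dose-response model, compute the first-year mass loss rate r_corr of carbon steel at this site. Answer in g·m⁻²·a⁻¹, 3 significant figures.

r_corr = 1.44e+03 g·m⁻²·a⁻¹

carbon steel: T>10 °C ⇒ hinge -0.054·(25.6−10) = -0.8424
  Pd branch = 1.77·Pd^0.52·e^(0.02·RH+f) = 39.53 μm/a
  Sd branch = 0.102·Sd^0.62·e^(0.033·RH+0.04·T) = 143.9 μm/a
  r_corr = 39.53 + 143.9 = 183.4 μm/a
Convert to mass loss: 183.4 μm/a × 7.85 g/cm³ = 1440 g·m⁻²·a⁻¹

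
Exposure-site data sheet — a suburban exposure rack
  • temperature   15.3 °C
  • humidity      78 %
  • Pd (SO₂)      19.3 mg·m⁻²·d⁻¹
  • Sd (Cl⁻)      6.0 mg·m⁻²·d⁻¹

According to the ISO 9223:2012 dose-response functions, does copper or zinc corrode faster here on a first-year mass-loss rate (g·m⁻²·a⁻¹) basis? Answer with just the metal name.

copper

copper: T>10 °C ⇒ hinge -0.080·(15.3−10) = -0.4240
  sulphur-dioxide contribution → 0.7465 μm/a
  chloride contribution → 0.5833 μm/a
  ⇒ r_corr(copper) = 1.33 μm/a
  mass loss = 1.33 μm/a × 8.96 g/cm³ = 11.91 g·m⁻²·a⁻¹
zinc: f(T) = -0.071·(T−10) [T>10 °C] = -0.3763
  sulphur-dioxide contribution → 1.178 μm/a
  chloride contribution → 0.333 μm/a
  ⇒ r_corr(zinc) = 1.511 μm/a
  mass loss = 1.511 μm/a × 7.14 g/cm³ = 10.79 g·m⁻²·a⁻¹
Ordering by g·m⁻²·a⁻¹: copper (11.9) > zinc (10.8)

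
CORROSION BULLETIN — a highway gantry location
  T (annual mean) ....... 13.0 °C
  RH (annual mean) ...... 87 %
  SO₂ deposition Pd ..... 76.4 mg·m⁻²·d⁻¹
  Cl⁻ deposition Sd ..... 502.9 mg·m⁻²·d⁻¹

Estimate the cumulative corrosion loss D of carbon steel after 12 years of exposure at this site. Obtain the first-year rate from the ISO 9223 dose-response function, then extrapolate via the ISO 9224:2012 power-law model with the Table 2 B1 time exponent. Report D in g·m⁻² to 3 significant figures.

carbon steel: T>10 °C ⇒ hinge -0.054·(13.0−10) = -0.1620
  sulphur-dioxide contribution → 81.75 μm/a
  chloride contribution → 143.3 μm/a
  total first-year rate 225 μm/a
Long-term exponent b (ISO 9224 Table 2, B1) = 0.523
  D(12) = 225 × 12^0.523 = 225 × 3.668 = 825.4 μm
  Mass loss = 825.4 μm × 7.85 g/cm³ = 6480 g·m⁻²

D(12) = 6.48e+03 g·m⁻²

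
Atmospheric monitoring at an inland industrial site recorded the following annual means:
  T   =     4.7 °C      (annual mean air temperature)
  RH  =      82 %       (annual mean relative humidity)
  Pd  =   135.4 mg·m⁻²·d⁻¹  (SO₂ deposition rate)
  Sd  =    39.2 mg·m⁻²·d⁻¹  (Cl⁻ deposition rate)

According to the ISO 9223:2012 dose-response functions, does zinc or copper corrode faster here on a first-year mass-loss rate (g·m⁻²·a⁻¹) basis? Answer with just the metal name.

zinc

zinc: temperature factor f = +0.038·(-5.3) = -0.2014
  Pd branch = 0.0129·Pd^0.44·e^(0.046·RH+f) = 3.974 μm/a
  Cl⁻ term: 0.0175·39.2^0.57·exp(0.008·82+0.085·4.7) = 0.407
  r_corr = 3.974 + 0.407 = 4.381 μm/a
  mass loss = 4.381 μm/a × 7.14 g/cm³ = 31.28 g·m⁻²·a⁻¹
copper: temperature factor f = +0.126·(-5.3) = -0.6678
  SO₂ term: 0.0053·135.4^0.26·exp(0.059·82-0.6678) = 1.229
  Cl⁻ term: 0.01025·39.2^0.27·exp(0.036·82+0.049·4.7) = 0.6652
  sum: 1.229 + 0.6652 → r_corr = 1.894 μm/a
  mass loss = 1.894 μm/a × 8.96 g/cm³ = 16.97 g·m⁻²·a⁻¹
Ordering by g·m⁻²·a⁻¹: zinc (31.3) > copper (17)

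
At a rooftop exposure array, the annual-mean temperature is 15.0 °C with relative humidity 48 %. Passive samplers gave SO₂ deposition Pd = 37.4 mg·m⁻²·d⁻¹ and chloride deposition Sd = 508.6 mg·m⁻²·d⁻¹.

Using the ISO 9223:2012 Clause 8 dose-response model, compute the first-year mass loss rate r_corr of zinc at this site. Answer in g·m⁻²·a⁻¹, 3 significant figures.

r_corr = 25.8 g·m⁻²·a⁻¹

zinc: T>10 °C ⇒ hinge -0.071·(15.0−10) = -0.3550
  SO₂ term: 0.0129·37.4^0.44·exp(0.046·48-0.3550) = 0.4049
  Cl⁻ term: 0.0175·508.6^0.57·exp(0.008·48+0.085·15.0) = 3.208
  r_corr = 0.4049 + 3.208 = 3.612 μm/a
Convert to mass loss: 3.612 μm/a × 7.14 g/cm³ = 25.79 g·m⁻²·a⁻¹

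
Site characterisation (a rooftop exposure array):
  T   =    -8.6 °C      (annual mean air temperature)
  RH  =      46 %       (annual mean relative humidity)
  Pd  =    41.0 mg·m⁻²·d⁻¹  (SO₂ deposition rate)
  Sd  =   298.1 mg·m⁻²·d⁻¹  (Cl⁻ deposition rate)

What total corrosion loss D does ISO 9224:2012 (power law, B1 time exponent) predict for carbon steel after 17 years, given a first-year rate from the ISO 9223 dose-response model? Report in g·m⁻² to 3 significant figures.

D(17) = 455 g·m⁻²

carbon steel: temperature factor f = +0.150·(-18.6) = -2.7900
  SO₂ term: 1.77·41.0^0.52·exp(0.02·46-2.7900) = 1.881
  Sd branch = 0.102·Sd^0.62·e^(0.033·RH+0.04·T) = 11.29 μm/a
  sum: 1.881 + 11.29 → r_corr = 13.17 μm/a
Power-law: D(17) = r_corr · 17^0.523
  D(17) = 13.17 × 17^0.523 = 13.17 × 4.401 = 57.95 μm
  Mass loss = 57.95 μm × 7.85 g/cm³ = 454.9 g·m⁻²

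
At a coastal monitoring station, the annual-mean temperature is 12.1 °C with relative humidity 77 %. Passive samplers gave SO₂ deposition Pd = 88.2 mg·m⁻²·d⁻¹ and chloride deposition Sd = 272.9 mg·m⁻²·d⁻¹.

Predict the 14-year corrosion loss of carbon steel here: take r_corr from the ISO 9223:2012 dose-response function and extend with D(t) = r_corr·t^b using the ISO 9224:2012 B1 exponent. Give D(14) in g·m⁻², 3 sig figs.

carbon steel: temperature factor f = -0.054·(2.1) = -0.1134
  SO₂ term: 1.77·88.2^0.52·exp(0.02·77-0.1134) = 75.71
  Sd branch = 0.102·Sd^0.62·e^(0.033·RH+0.04·T) = 68.02 μm/a
  r_corr = 75.71 + 68.02 = 143.7 μm/a
ISO 9224: D(t) = r_corr · t^b with b = 0.523 (carbon steel, B1)
  D(14) = 143.7 × 14^0.523 = 143.7 × 3.976 = 571.5 μm
  Mass loss = 571.5 μm × 7.85 g/cm³ = 4486 g·m⁻²

D(14) = 4.49e+03 g·m⁻²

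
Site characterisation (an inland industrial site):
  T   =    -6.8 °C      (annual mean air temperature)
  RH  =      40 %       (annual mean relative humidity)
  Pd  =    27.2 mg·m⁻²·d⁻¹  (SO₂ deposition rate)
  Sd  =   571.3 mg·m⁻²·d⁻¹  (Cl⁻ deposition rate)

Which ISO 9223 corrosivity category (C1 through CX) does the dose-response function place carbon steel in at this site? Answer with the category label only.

carbon steel: temperature factor f = +0.150·(-16.8) = -2.5200
  sulphur-dioxide contribution → 1.766 μm/a
  chloride contribution → 14.89 μm/a
  ⇒ r_corr(carbon steel) = 16.66 μm/a
16.7 μm/a falls in (1.3, 25] for carbon steel → category C2

C2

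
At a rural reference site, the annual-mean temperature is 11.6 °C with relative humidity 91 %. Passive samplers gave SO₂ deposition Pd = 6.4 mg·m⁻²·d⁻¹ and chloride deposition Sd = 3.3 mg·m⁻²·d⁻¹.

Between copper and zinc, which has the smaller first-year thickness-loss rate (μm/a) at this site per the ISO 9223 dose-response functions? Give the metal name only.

copper: T>10 °C ⇒ hinge -0.080·(11.6−10) = -0.1280
  Pd branch = 0.0053·Pd^0.26·e^(0.059·RH+f) = 1.622 μm/a
  Sd branch = 0.01025·Sd^0.27·e^(0.036·RH+0.049·T) = 0.6612 μm/a
  sum: 1.622 + 0.6612 → r_corr = 2.283 μm/a
zinc: f(T) = -0.071·(T−10) [T>10 °C] = -0.1136
  SO₂ term: 0.0129·6.4^0.44·exp(0.046·91-0.1136) = 1.714
  Cl⁻ term: 0.0175·3.3^0.57·exp(0.008·91+0.085·11.6) = 0.1919
  r_corr = 1.714 + 0.1919 = 1.906 μm/a
Ordering by μm/a: copper (2.28) > zinc (1.91)

zinc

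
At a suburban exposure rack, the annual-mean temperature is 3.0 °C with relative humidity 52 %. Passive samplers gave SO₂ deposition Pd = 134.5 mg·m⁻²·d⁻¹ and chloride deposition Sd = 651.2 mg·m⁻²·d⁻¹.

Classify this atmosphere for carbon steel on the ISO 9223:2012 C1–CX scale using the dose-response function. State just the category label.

carbon steel: T≤10 °C ⇒ hinge +0.150·(3.0−10) = -1.0500
  sulphur-dioxide contribution → 22.42 μm/a
  chloride contribution → 35.52 μm/a
  total first-year rate 57.94 μm/a
57.9 μm/a falls in (50, 80] for carbon steel → category C4

C4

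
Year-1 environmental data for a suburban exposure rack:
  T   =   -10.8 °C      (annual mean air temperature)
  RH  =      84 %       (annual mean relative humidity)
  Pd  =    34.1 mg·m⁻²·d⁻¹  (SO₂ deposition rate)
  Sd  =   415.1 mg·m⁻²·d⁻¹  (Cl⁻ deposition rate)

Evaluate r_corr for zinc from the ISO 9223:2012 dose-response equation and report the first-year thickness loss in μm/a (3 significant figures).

r_corr = 1.74 μm/a

zinc: temperature factor f = +0.038·(-20.8) = -0.7904
  SO₂ term: 0.0129·34.1^0.44·exp(0.046·84-0.7904) = 1.318
  Cl⁻ term: 0.0175·415.1^0.57·exp(0.008·84+0.085·-10.8) = 0.4252
  sum: 1.318 + 0.4252 → r_corr = 1.743 μm/a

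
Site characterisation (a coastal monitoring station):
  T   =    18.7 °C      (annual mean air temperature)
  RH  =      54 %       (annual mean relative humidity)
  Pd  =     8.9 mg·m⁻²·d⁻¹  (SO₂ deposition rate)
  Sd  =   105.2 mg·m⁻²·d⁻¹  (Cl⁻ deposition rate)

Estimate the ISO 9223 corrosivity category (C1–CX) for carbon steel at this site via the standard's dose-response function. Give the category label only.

carbon steel: temperature factor f = -0.054·(8.7) = -0.4698
  sulphur-dioxide contribution → 10.15 μm/a
  chloride contribution → 22.96 μm/a
  ⇒ r_corr(carbon steel) = 33.12 μm/a
33.1 μm/a falls in (25, 50] for carbon steel → category C3

C3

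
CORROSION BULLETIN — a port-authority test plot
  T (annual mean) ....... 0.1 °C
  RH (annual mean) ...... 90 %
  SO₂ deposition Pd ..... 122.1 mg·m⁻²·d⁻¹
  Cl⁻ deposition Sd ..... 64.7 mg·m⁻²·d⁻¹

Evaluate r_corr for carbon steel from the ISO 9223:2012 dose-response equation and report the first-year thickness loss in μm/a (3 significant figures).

carbon steel: f(T) = +0.150·(T−10) [T≤10 °C] = -1.4850
  sulphur-dioxide contribution → 29.5 μm/a
  chloride contribution → 26.48 μm/a
  total first-year rate 55.99 μm/a

r_corr = 56.0 μm/a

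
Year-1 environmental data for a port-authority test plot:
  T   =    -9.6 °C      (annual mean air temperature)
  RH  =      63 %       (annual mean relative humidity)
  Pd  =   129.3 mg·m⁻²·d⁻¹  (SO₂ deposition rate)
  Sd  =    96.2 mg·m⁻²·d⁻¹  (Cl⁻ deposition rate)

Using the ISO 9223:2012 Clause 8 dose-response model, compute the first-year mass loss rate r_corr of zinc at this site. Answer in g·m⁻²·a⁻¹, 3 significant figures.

r_corr = 7.97 g·m⁻²·a⁻¹

zinc: temperature factor f = +0.038·(-19.6) = -0.7448
  SO₂ term: 0.0129·129.3^0.44·exp(0.046·63-0.7448) = 0.9437
  Sd branch = 0.0175·Sd^0.57·e^(0.008·RH+0.085·T) = 0.173 μm/a
  sum: 0.9437 + 0.173 → r_corr = 1.117 μm/a
Convert to mass loss: 1.117 μm/a × 7.14 g/cm³ = 7.973 g·m⁻²·a⁻¹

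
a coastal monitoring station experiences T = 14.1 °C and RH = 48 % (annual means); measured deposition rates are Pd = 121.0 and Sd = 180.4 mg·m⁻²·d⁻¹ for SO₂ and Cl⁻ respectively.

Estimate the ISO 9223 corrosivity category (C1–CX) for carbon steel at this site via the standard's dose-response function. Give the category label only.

carbon steel: f(T) = -0.054·(T−10) [T>10 °C] = -0.2214
  Pd branch = 1.77·Pd^0.52·e^(0.02·RH+f) = 44.85 μm/a
  Cl⁻ term: 0.102·180.4^0.62·exp(0.033·48+0.04·14.1) = 21.89
  r_corr = 44.85 + 21.89 = 66.75 μm/a
66.7 μm/a falls in (50, 80] for carbon steel → category C4

C4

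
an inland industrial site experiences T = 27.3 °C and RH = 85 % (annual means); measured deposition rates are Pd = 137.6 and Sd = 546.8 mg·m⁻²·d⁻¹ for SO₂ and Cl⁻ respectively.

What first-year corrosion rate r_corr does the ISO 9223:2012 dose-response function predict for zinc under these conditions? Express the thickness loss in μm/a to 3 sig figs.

zinc: temperature factor f = -0.071·(17.3) = -1.2283
  sulphur-dioxide contribution → 1.645 μm/a
  chloride contribution → 12.79 μm/a
  ⇒ r_corr(zinc) = 14.43 μm/a

r_corr = 14.4 μm/a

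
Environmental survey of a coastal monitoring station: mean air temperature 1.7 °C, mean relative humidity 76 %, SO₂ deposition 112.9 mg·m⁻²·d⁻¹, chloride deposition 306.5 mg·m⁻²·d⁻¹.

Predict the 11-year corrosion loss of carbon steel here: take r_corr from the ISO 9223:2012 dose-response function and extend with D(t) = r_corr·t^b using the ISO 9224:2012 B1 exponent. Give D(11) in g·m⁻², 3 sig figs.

D(11) = 2.03e+03 g·m⁻²

carbon steel: temperature factor f = +0.150·(-8.3) = -1.2450
  Pd branch = 1.77·Pd^0.52·e^(0.02·RH+f) = 27.21 μm/a
  Sd branch = 0.102·Sd^0.62·e^(0.033·RH+0.04·T) = 46.66 μm/a
  r_corr = 27.21 + 46.66 = 73.87 μm/a
Power-law: D(11) = r_corr · 11^0.523
  D(11) = 73.87 × 11^0.523 = 73.87 × 3.505 = 258.9 μm
  Mass loss = 258.9 μm × 7.85 g/cm³ = 2032 g·m⁻²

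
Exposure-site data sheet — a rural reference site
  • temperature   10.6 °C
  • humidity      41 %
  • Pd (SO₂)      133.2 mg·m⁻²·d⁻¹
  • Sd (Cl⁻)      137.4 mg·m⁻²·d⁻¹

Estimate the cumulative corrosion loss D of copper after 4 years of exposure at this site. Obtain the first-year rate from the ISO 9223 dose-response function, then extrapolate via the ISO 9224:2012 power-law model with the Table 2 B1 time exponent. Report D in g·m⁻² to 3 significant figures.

D(4) = 11.0 g·m⁻²

copper: temperature factor f = -0.080·(0.6) = -0.0480
  Pd branch = 0.0053·Pd^0.26·e^(0.059·RH+f) = 0.2025 μm/a
  Cl⁻ term: 0.01025·137.4^0.27·exp(0.036·41+0.049·10.6) = 0.2848
  sum: 0.2025 + 0.2848 → r_corr = 0.4873 μm/a
ISO 9224: D(t) = r_corr · t^b with b = 0.667 (copper, B1)
  D(4) = 0.4873 × 4^0.667 = 0.4873 × 2.521 = 1.228 μm
  Mass loss = 1.228 μm × 8.96 g/cm³ = 11.01 g·m⁻²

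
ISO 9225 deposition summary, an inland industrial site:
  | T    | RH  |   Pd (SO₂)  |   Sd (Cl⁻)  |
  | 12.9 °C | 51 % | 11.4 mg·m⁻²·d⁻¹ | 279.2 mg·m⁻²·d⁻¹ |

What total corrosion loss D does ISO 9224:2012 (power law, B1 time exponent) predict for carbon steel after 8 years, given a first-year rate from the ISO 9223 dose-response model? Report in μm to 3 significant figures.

D(8) = 134 μm

carbon steel: T>10 °C ⇒ hinge -0.054·(12.9−10) = -0.1566
  Pd branch = 1.77·Pd^0.52·e^(0.02·RH+f) = 14.88 μm/a
  Sd branch = 0.102·Sd^0.62·e^(0.033·RH+0.04·T) = 30.21 μm/a
  r_corr = 14.88 + 30.21 = 45.08 μm/a
Power-law: D(8) = r_corr · 8^0.523
  D(8) = 45.08 × 8^0.523 = 45.08 × 2.967 = 133.8 μm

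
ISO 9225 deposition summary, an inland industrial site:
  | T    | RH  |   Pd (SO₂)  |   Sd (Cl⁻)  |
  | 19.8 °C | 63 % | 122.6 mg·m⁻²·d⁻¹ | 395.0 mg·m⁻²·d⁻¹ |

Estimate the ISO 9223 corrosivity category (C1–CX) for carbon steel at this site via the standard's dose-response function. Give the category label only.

C5

carbon steel: T>10 °C ⇒ hinge -0.054·(19.8−10) = -0.5292
  Pd branch = 1.77·Pd^0.52·e^(0.02·RH+f) = 44.81 μm/a
  Cl⁻ term: 0.102·395.0^0.62·exp(0.033·63+0.04·19.8) = 73.34
  sum: 44.81 + 73.34 → r_corr = 118.2 μm/a
118 μm/a falls in (80, 200] for carbon steel → category C5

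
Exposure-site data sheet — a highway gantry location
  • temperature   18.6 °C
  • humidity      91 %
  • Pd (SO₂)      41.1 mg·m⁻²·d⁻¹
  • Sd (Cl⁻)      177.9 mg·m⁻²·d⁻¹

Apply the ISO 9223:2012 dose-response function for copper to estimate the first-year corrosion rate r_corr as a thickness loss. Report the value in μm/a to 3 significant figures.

copper: temperature factor f = -0.080·(8.6) = -0.6880
  SO₂ term: 0.0053·41.1^0.26·exp(0.059·91-0.6880) = 1.502
  Sd branch = 0.01025·Sd^0.27·e^(0.036·RH+0.049·T) = 2.734 μm/a
  sum: 1.502 + 2.734 → r_corr = 4.237 μm/a

r_corr = 4.24 μm/a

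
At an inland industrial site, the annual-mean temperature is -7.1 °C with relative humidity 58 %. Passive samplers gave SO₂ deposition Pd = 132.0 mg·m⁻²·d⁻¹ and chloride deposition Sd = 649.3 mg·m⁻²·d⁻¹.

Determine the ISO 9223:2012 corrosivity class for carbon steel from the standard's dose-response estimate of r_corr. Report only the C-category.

carbon steel: f(T) = +0.150·(T−10) [T≤10 °C] = -2.5650
  SO₂ term: 1.77·132.0^0.52·exp(0.02·58-2.5650) = 5.502
  Cl⁻ term: 0.102·649.3^0.62·exp(0.033·58+0.04·-7.1) = 28.85
  r_corr = 5.502 + 28.85 = 34.36 μm/a
34.4 μm/a falls in (25, 50] for carbon steel → category C3

C3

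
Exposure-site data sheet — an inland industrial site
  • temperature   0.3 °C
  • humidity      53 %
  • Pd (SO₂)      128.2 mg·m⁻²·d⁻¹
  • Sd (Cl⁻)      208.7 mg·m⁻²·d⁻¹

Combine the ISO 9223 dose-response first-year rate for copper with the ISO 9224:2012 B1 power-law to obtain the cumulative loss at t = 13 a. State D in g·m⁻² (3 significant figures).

D(13) = 20.9 g·m⁻²

copper: f(T) = +0.126·(T−10) [T≤10 °C] = -1.2222
  Pd branch = 0.0053·Pd^0.26·e^(0.059·RH+f) = 0.1258 μm/a
  Cl⁻ term: 0.01025·208.7^0.27·exp(0.036·53+0.049·0.3) = 0.2965
  r_corr = 0.1258 + 0.2965 = 0.4223 μm/a
Power-law: D(13) = r_corr · 13^0.667
  D(13) = 0.4223 × 13^0.667 = 0.4223 × 5.534 = 2.337 μm
  Mass loss = 2.337 μm × 8.96 g/cm³ = 20.94 g·m⁻²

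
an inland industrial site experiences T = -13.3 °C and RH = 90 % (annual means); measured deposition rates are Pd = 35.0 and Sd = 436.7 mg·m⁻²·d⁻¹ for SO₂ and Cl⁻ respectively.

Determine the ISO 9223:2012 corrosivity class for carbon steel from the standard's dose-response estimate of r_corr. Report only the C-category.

carbon steel: temperature factor f = +0.150·(-23.3) = -3.4950
  SO₂ term: 1.77·35.0^0.52·exp(0.02·90-3.4950) = 2.064
  Sd branch = 0.102·Sd^0.62·e^(0.033·RH+0.04·T) = 50.62 μm/a
  sum: 2.064 + 50.62 → r_corr = 52.68 μm/a
52.7 μm/a falls in (50, 80] for carbon steel → category C4

C4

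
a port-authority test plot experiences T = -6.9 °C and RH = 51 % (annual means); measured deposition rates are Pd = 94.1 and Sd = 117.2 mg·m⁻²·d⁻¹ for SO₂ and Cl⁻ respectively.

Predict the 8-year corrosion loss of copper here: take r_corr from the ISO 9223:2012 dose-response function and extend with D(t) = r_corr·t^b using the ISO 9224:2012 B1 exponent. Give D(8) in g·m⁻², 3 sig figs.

D(8) = 7.44 g·m⁻²

copper: T≤10 °C ⇒ hinge +0.126·(-6.9−10) = -2.1294
  SO₂ term: 0.0053·94.1^0.26·exp(0.059·51-2.1294) = 0.04163
  Cl⁻ term: 0.01025·117.2^0.27·exp(0.036·51+0.049·-6.9) = 0.1659
  sum: 0.04163 + 0.1659 → r_corr = 0.2075 μm/a
Power-law: D(8) = r_corr · 8^0.667
  D(8) = 0.2075 × 8^0.667 = 0.2075 × 4.003 = 0.8307 μm
  Mass loss = 0.8307 μm × 8.96 g/cm³ = 7.443 g·m⁻²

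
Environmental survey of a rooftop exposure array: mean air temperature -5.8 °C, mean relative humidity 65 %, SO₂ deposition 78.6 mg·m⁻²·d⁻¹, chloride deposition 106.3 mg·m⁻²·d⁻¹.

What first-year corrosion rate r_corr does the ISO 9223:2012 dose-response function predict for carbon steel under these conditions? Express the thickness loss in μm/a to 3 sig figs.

carbon steel: temperature factor f = +0.150·(-15.8) = -2.3700
  Pd branch = 1.77·Pd^0.52·e^(0.02·RH+f) = 5.874 μm/a
  Cl⁻ term: 0.102·106.3^0.62·exp(0.033·65+0.04·-5.8) = 12.47
  r_corr = 5.874 + 12.47 = 18.34 μm/a

r_corr = 18.3 μm/a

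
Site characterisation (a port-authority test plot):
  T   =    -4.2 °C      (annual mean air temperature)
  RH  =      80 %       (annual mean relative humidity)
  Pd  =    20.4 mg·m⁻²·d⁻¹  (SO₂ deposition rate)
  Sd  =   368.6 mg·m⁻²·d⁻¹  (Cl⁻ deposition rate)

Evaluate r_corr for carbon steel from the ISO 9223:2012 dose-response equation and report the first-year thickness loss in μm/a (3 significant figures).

carbon steel: temperature factor f = +0.150·(-14.2) = -2.1300
  SO₂ term: 1.77·20.4^0.52·exp(0.02·80-2.1300) = 4.998
  Sd branch = 0.102·Sd^0.62·e^(0.033·RH+0.04·T) = 47.15 μm/a
  r_corr = 4.998 + 47.15 = 52.14 μm/a

r_corr = 52.1 μm/a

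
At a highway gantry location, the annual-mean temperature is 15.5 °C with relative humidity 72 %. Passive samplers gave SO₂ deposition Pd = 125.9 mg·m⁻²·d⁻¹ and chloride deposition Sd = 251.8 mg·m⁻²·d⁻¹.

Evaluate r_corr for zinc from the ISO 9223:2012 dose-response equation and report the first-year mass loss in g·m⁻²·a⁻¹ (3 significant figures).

r_corr = 33.8 g·m⁻²·a⁻¹

zinc: temperature factor f = -0.071·(5.5) = -0.3905
  sulphur-dioxide contribution → 2.011 μm/a
  chloride contribution → 2.716 μm/a
  total first-year rate 4.727 μm/a
Convert to mass loss: 4.727 μm/a × 7.14 g/cm³ = 33.75 g·m⁻²·a⁻¹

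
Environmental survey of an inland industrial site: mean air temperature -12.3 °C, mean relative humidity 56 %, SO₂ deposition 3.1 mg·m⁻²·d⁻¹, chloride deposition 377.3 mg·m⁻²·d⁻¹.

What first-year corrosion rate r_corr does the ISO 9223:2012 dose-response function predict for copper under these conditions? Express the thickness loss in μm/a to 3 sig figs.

r_corr = 0.221 μm/a

copper: T≤10 °C ⇒ hinge +0.126·(-12.3−10) = -2.8098
  sulphur-dioxide contribution → 0.01166 μm/a
  chloride contribution → 0.209 μm/a
  total first-year rate 0.2207 μm/a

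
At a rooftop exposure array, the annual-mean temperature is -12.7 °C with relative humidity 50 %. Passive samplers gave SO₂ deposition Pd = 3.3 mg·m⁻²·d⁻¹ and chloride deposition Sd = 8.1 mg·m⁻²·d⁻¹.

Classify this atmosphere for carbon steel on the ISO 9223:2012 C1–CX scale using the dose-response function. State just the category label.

C2

carbon steel: temperature factor f = +0.150·(-22.7) = -3.4050
  sulphur-dioxide contribution → 0.2973 μm/a
  chloride contribution → 1.169 μm/a
  ⇒ r_corr(carbon steel) = 1.466 μm/a
Category bounds: 1.3…25 μm/a bracket r_corr ⇒ C2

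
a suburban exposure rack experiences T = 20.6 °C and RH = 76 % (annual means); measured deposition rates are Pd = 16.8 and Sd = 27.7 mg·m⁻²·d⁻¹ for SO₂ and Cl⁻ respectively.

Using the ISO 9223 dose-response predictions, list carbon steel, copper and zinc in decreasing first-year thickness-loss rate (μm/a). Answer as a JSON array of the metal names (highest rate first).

["carbon steel", "zinc", "copper"]

carbon steel: temperature factor f = -0.054·(10.6) = -0.5724
  SO₂ term: 1.77·16.8^0.52·exp(0.02·76-0.5724) = 19.8
  Sd branch = 0.102·Sd^0.62·e^(0.033·RH+0.04·T) = 22.39 μm/a
  r_corr = 19.8 + 22.39 = 42.19 μm/a
copper: temperature factor f = -0.080·(10.6) = -0.8480
  Pd branch = 0.0053·Pd^0.26·e^(0.059·RH+f) = 0.4187 μm/a
  Sd branch = 0.01025·Sd^0.27·e^(0.036·RH+0.049·T) = 1.064 μm/a
  sum: 0.4187 + 1.064 → r_corr = 1.482 μm/a
zinc: temperature factor f = -0.071·(10.6) = -0.7526
  SO₂ term: 0.0129·16.8^0.44·exp(0.046·76-0.7526) = 0.6937
  Cl⁻ term: 0.0175·27.7^0.57·exp(0.008·76+0.085·20.6) = 1.23
  sum: 0.6937 + 1.23 → r_corr = 1.923 μm/a
Ordering by μm/a: carbon steel (42.2) > zinc (1.92) > copper (1.48)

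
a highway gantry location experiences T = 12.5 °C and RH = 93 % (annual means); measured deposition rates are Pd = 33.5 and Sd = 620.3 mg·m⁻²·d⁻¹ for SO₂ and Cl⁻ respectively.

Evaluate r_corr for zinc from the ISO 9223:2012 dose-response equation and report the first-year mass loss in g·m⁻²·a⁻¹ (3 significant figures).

zinc: temperature factor f = -0.071·(2.5) = -0.1775
  Pd branch = 0.0129·Pd^0.44·e^(0.046·RH+f) = 3.651 μm/a
  Cl⁻ term: 0.0175·620.3^0.57·exp(0.008·93+0.085·12.5) = 4.163
  r_corr = 3.651 + 4.163 = 7.814 μm/a
Convert to mass loss: 7.814 μm/a × 7.14 g/cm³ = 55.79 g·m⁻²·a⁻¹

r_corr = 55.8 g·m⁻²·a⁻¹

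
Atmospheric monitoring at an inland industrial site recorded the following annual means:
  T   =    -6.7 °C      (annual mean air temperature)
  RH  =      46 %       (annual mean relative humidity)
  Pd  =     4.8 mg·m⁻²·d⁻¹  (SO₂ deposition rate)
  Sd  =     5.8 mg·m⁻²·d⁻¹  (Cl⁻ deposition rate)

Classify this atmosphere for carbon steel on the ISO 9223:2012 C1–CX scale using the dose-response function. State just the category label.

carbon steel: f(T) = +0.150·(T−10) [T≤10 °C] = -2.5050
  SO₂ term: 1.77·4.8^0.52·exp(0.02·46-2.5050) = 0.8201
  Sd branch = 0.102·Sd^0.62·e^(0.033·RH+0.04·T) = 1.059 μm/a
  sum: 0.8201 + 1.059 → r_corr = 1.879 μm/a
Category bounds: 1.3…25 μm/a bracket r_corr ⇒ C2

C2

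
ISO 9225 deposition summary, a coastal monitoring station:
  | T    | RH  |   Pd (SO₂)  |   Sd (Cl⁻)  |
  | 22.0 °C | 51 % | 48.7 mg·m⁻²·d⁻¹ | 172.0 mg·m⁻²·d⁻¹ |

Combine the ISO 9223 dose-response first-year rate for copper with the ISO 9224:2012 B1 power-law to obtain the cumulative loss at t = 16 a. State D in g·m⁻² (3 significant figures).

copper: T>10 °C ⇒ hinge -0.080·(22.0−10) = -0.9600
  SO₂ term: 0.0053·48.7^0.26·exp(0.059·51-0.9600) = 0.113
  Sd branch = 0.01025·Sd^0.27·e^(0.036·RH+0.049·T) = 0.7583 μm/a
  r_corr = 0.113 + 0.7583 = 0.8713 μm/a
ISO 9224: D(t) = r_corr · t^b with b = 0.667 (copper, B1)
  D(16) = 0.8713 × 16^0.667 = 0.8713 × 6.355 = 5.537 μm
  Mass loss = 5.537 μm × 8.96 g/cm³ = 49.61 g·m⁻²

D(16) = 49.6 g·m⁻²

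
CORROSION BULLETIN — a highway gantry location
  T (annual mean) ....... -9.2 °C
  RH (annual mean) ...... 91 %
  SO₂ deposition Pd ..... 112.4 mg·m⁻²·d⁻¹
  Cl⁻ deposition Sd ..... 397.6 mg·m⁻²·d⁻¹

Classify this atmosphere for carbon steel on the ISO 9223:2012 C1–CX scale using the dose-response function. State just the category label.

C4

carbon steel: temperature factor f = +0.150·(-19.2) = -2.8800
  sulphur-dioxide contribution → 7.145 μm/a
  chloride contribution → 58.16 μm/a
  total first-year rate 65.31 μm/a
ISO 9223 Table 2 (carbon steel): 50 < 65.3 ≤ 80 μm/a ⇒ C4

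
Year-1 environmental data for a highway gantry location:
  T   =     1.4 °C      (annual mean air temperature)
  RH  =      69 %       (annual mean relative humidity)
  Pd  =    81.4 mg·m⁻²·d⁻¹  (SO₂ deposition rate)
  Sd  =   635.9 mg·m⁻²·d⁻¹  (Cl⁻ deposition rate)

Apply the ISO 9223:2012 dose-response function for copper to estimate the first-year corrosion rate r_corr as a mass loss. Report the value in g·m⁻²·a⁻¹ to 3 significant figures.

r_corr = 9.69 g·m⁻²·a⁻¹

copper: f(T) = +0.126·(T−10) [T≤10 °C] = -1.0836
  sulphur-dioxide contribution → 0.33 μm/a
  chloride contribution → 0.752 μm/a
  ⇒ r_corr(copper) = 1.082 μm/a
Convert to mass loss: 1.082 μm/a × 8.96 g/cm³ = 9.694 g·m⁻²·a⁻¹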